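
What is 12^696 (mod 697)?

12^1 ≡ 12 (mod 697)
12^2 ≡ 12^2 = 144 ≡ 144 (mod 697)
12^4 ≡ 144^2 = 20736 ≡ 523 (mod 697)
12^8 ≡ 523^2 = 273529 ≡ 305 (mod 697)
12^16 ≡ 305^2 = 93025 ≡ 324 (mod 697)
12^32 ≡ 324^2 = 104976 ≡ 426 (mod 697)
12^64 ≡ 426^2 = 181476 ≡ 256 (mod 697)
12^128 ≡ 256^2 = 65536 ≡ 18 (mod 697)
12^256 ≡ 18^2 = 324 ≡ 324 (mod 697)
12^512 ≡ 324^2 = 104976 ≡ 426 (mod 697)
696 = 512 + 128 + 32 + 16 + 8 in binary powers of 2.
So 12^696 ≡ 426 · 18 · 426 · 324 · 305 ≡ 611 (mod 697).
Since 611 ≠ 1, base 12 is a Fermat witness: 697 is composite.

611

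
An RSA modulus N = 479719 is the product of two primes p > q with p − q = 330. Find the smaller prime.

Since p = q + 330, we have 479719 = q(q + 330), so q² + 330q − 479719 = 0.
Discriminant: 330² + 4·479719 = 108900 + 1918876 = 2027776; √2027776 = 1424.
q = (−330 + 1424)/2 = 547, and p = q + 330 = 877.
Check: 547 · 877 = 479719.

547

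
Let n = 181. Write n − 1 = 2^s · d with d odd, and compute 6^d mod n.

181 − 1 = 180 = 2^2 · 45, so d = 45.
6^1 ≡ 6 (mod 181)
6^2 ≡ 6^2 = 36 ≡ 36 (mod 181)
6^4 ≡ 36^2 = 1296 ≡ 29 (mod 181)
6^8 ≡ 29^2 = 841 ≡ 117 (mod 181)
6^16 ≡ 117^2 = 13689 ≡ 114 (mod 181)
6^32 ≡ 114^2 = 12996 ≡ 145 (mod 181)
45 = 32 + 8 + 4 + 1 in binary powers of 2.
So 6^45 ≡ 145 · 117 · 29 · 6 ≡ 162 (mod 181).
Squaring chain: 162 → 180; reaches −1, so base 6 does not prove 181 composite.

162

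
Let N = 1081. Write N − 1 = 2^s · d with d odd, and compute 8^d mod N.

1081 − 1 = 1080 = 2^3 · 135, so d = 135.
8^1 ≡ 8 (mod 1081)
8^2 ≡ 8^2 = 64 ≡ 64 (mod 1081)
8^4 ≡ 64^2 = 4096 ≡ 853 (mod 1081)
8^8 ≡ 853^2 = 727609 ≡ 96 (mod 1081)
8^16 ≡ 96^2 = 9216 ≡ 568 (mod 1081)
8^32 ≡ 568^2 = 322624 ≡ 486 (mod 1081)
8^64 ≡ 486^2 = 236196 ≡ 538 (mod 1081)
8^128 ≡ 538^2 = 289444 ≡ 817 (mod 1081)
135 = 128 + 4 + 2 + 1 in binary powers of 2.
So 8^135 ≡ 817 · 853 · 64 · 8 ≡ 75 (mod 1081).
Squaring chain: 75 → 220 → 836; never reaches −1, so base 8 is a Miller–Rabin witness that 1081 is composite.

75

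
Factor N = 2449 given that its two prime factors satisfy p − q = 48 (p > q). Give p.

79

Since p = q + 48, we have 2449 = q(q + 48), so q² + 48q − 2449 = 0.
Discriminant: 48² + 4·2449 = 2304 + 9796 = 12100; √12100 = 110.
q = (−48 + 110)/2 = 31, and p = q + 48 = 79.
Check: 31 · 79 = 2449.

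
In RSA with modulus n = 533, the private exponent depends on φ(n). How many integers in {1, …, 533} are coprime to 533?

480

Factor: 533 = 13 · 41.
φ(533) = (13−1) · (41−1) = 12 · 40 = 480.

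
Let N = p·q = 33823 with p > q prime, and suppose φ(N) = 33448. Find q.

φ(n) = (p−1)(q−1) = n − (p+q) + 1, so p + q = 33823 − 33448 + 1 = 376.
p and q are the roots of t² − 376t + 33823 = 0.
Discriminant: 376² − 4·33823 = 141376 − 135292 = 6084; √6084 = 78.
q = (376 − 78)/2 = 149, p = (376 + 78)/2 = 227.
Check: 149 · 227 = 33823.

149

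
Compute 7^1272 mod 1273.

7^1 ≡ 7 (mod 1273)
7^2 ≡ 7^2 = 49 ≡ 49 (mod 1273)
7^4 ≡ 49^2 = 2401 ≡ 1128 (mod 1273)
7^8 ≡ 1128^2 = 1272384 ≡ 657 (mod 1273)
7^16 ≡ 657^2 = 431649 ≡ 102 (mod 1273)
7^32 ≡ 102^2 = 10404 ≡ 220 (mod 1273)
7^64 ≡ 220^2 = 48400 ≡ 26 (mod 1273)
7^128 ≡ 26^2 = 676 ≡ 676 (mod 1273)
7^256 ≡ 676^2 = 456976 ≡ 1242 (mod 1273)
7^512 ≡ 1242^2 = 1542564 ≡ 961 (mod 1273)
7^1024 ≡ 961^2 = 923521 ≡ 596 (mod 1273)
1272 = 1024 + 128 + 64 + 32 + 16 + 8 in binary powers of 2.
So 7^1272 ≡ 596 · 676 · 26 · 220 · 102 · 657 ≡ 1179 (mod 1273).
Since 1179 ≠ 1, base 7 is a Fermat witness: 1273 is composite.

1179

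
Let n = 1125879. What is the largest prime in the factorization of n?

97

1125879 = 3 · 375293
375293 = 53 · 7081
7081 = 73 · 97
97 is prime.
So 1125879 = 3 · 53 · 73 · 97; the largest prime factor is 97.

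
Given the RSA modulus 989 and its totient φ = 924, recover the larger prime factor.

φ(n) = (p−1)(q−1) = n − (p+q) + 1, so p + q = 989 − 924 + 1 = 66.
p and q are the roots of t² − 66t + 989 = 0.
Discriminant: 66² − 4·989 = 4356 − 3956 = 400; √400 = 20.
q = (66 − 20)/2 = 23, p = (66 + 20)/2 = 43.
Check: 23 · 43 = 989.

43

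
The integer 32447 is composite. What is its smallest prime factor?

71

32447 is odd.
Digit sum 20, not divisible by 3.
Ends in 7: not divisible by 5.
7: 32447 = 7·4635 + 2
11: 32447 = 11·2949 + 8
13: 32447 = 13·2495 + 12
17: 32447 = 17·1908 + 11
19: 32447 = 19·1707 + 14
23: 32447 = 23·1410 + 17
29: 32447 = 29·1118 + 25
31: 32447 = 31·1046 + 21
37: 32447 = 37·876 + 35
41: 32447 = 41·791 + 16
43: 32447 = 43·754 + 25
47: 32447 = 47·690 + 17
53: 32447 = 53·612 + 11
59: 32447 = 59·549 + 56
61: 32447 = 61·531 + 56
67: 32447 = 67·484 + 19
71: 32447 = 71·457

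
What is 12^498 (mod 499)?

1

12^1 ≡ 12 (mod 499)
12^2 ≡ 12^2 = 144 ≡ 144 (mod 499)
12^4 ≡ 144^2 = 20736 ≡ 277 (mod 499)
12^8 ≡ 277^2 = 76729 ≡ 382 (mod 499)
12^16 ≡ 382^2 = 145924 ≡ 216 (mod 499)
12^32 ≡ 216^2 = 46656 ≡ 249 (mod 499)
12^64 ≡ 249^2 = 62001 ≡ 125 (mod 499)
12^128 ≡ 125^2 = 15625 ≡ 156 (mod 499)
12^256 ≡ 156^2 = 24336 ≡ 384 (mod 499)
498 = 256 + 128 + 64 + 32 + 16 + 2 in binary powers of 2.
So 12^498 ≡ 384 · 156 · 125 · 249 · 216 · 144 ≡ 1 (mod 499).
Since the result is 1, base 12 gives no evidence that 499 is composite.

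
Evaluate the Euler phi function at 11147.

Factor: 11147 = 71 · 157.
φ(11147) = (71−1) · (157−1) = 70 · 156 = 10920.

10920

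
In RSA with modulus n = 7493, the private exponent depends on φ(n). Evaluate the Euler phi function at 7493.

Factor: 7493 = 59 · 127.
φ(7493) = (59−1) · (127−1) = 58 · 126 = 7308.

7308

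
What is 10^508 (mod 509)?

1

10^1 ≡ 10 (mod 509)
10^2 ≡ 10^2 = 100 ≡ 100 (mod 509)
10^4 ≡ 100^2 = 10000 ≡ 329 (mod 509)
10^8 ≡ 329^2 = 108241 ≡ 333 (mod 509)
10^16 ≡ 333^2 = 110889 ≡ 436 (mod 509)
10^32 ≡ 436^2 = 190096 ≡ 239 (mod 509)
10^64 ≡ 239^2 = 57121 ≡ 113 (mod 509)
10^128 ≡ 113^2 = 12769 ≡ 44 (mod 509)
10^256 ≡ 44^2 = 1936 ≡ 409 (mod 509)
508 = 256 + 128 + 64 + 32 + 16 + 8 + 4 in binary powers of 2.
So 10^508 ≡ 409 · 44 · 113 · 239 · 436 · 333 · 329 ≡ 1 (mod 509).
Since the result is 1, base 10 gives no evidence that 509 is composite.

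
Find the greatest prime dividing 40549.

40549 = 23 · 1763
1763 = 41 · 43
43 is prime.
So 40549 = 23 · 41 · 43; the largest prime factor is 43.

43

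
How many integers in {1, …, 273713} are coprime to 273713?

Factor: 273713 = 11 · 149 · 167.
φ(273713) = (11−1) · (149−1) · (167−1) = 10 · 148 · 166 = 245680.

245680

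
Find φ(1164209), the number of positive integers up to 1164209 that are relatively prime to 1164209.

Factor: 1164209 = 89 · 103 · 127.
φ(1164209) = (89−1) · (103−1) · (127−1) = 88 · 102 · 126 = 1130976.

1130976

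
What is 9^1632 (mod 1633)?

9^1 ≡ 9 (mod 1633)
9^2 ≡ 9^2 = 81 ≡ 81 (mod 1633)
9^4 ≡ 81^2 = 6561 ≡ 29 (mod 1633)
9^8 ≡ 29^2 = 841 ≡ 841 (mod 1633)
9^16 ≡ 841^2 = 707281 ≡ 192 (mod 1633)
9^32 ≡ 192^2 = 36864 ≡ 938 (mod 1633)
9^64 ≡ 938^2 = 879844 ≡ 1290 (mod 1633)
9^128 ≡ 1290^2 = 1664100 ≡ 73 (mod 1633)
9^256 ≡ 73^2 = 5329 ≡ 430 (mod 1633)
9^512 ≡ 430^2 = 184900 ≡ 371 (mod 1633)
9^1024 ≡ 371^2 = 137641 ≡ 469 (mod 1633)
1632 = 1024 + 512 + 64 + 32 in binary powers of 2.
So 9^1632 ≡ 469 · 371 · 1290 · 938 ≡ 1294 (mod 1633).
Since 1294 ≠ 1, base 9 is a Fermat witness: 1633 is composite.

1294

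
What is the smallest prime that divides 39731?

67

39731 is odd.
Digit sum 23, not divisible by 3.
Ends in 1: not divisible by 5.
7: 39731 = 7·5675 + 6
11: 39731 = 11·3611 + 10
13: 39731 = 13·3056 + 3
17: 39731 = 17·2337 + 2
19: 39731 = 19·2091 + 2
23: 39731 = 23·1727 + 10
29: 39731 = 29·1370 + 1
31: 39731 = 31·1281 + 20
37: 39731 = 37·1073 + 30
41: 39731 = 41·969 + 2
43: 39731 = 43·923 + 42
47: 39731 = 47·845 + 16
53: 39731 = 53·749 + 34
59: 39731 = 59·673 + 24
61: 39731 = 61·651 + 20
67: 39731 = 67·593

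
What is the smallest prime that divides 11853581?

61

11853581 is odd.
Digit sum 32, not divisible by 3.
Ends in 1: not divisible by 5.
7: 11853581 = 7·1693368 + 5
11: 11853581 = 11·1077598 + 3
13: 11853581 = 13·911813 + 12
17: 11853581 = 17·697269 + 8
19: 11853581 = 19·623872 + 13
23: 11853581 = 23·515373 + 2
29: 11853581 = 29·408744 + 5
31: 11853581 = 31·382373 + 18
37: 11853581 = 37·320367 + 2
41: 11853581 = 41·289111 + 30
43: 11853581 = 43·275664 + 29
47: 11853581 = 47·252203 + 40
53: 11853581 = 53·223652 + 25
59: 11853581 = 59·200908 + 9
61: 11853581 = 61·194321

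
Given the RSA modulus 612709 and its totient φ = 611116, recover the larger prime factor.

947

φ(n) = (p−1)(q−1) = n − (p+q) + 1, so p + q = 612709 − 611116 + 1 = 1594.
p and q are the roots of t² − 1594t + 612709 = 0.
Discriminant: 1594² − 4·612709 = 2540836 − 2450836 = 90000; √90000 = 300.
q = (1594 − 300)/2 = 647, p = (1594 + 300)/2 = 947.
Check: 647 · 947 = 612709.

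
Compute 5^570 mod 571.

5^1 ≡ 5 (mod 571)
5^2 ≡ 5^2 = 25 ≡ 25 (mod 571)
5^4 ≡ 25^2 = 625 ≡ 54 (mod 571)
5^8 ≡ 54^2 = 2916 ≡ 61 (mod 571)
5^16 ≡ 61^2 = 3721 ≡ 295 (mod 571)
5^32 ≡ 295^2 = 87025 ≡ 233 (mod 571)
5^64 ≡ 233^2 = 54289 ≡ 44 (mod 571)
5^128 ≡ 44^2 = 1936 ≡ 223 (mod 571)
5^256 ≡ 223^2 = 49729 ≡ 52 (mod 571)
5^512 ≡ 52^2 = 2704 ≡ 420 (mod 571)
570 = 512 + 32 + 16 + 8 + 2 in binary powers of 2.
So 5^570 ≡ 420 · 233 · 295 · 61 · 25 ≡ 1 (mod 571).
Since the result is 1, base 5 gives no evidence that 571 is composite.

1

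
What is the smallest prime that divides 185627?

185627 is odd.
Digit sum 29, not divisible by 3.
Ends in 7: not divisible by 5.
7: 185627 = 7·26518 + 1
11: 185627 = 11·16875 + 2
13: 185627 = 13·14279

13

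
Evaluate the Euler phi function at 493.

448

Factor: 493 = 17 · 29.
φ(493) = (17−1) · (29−1) = 16 · 28 = 448.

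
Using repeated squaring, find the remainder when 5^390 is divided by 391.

5^1 ≡ 5 (mod 391)
5^2 ≡ 5^2 = 25 ≡ 25 (mod 391)
5^4 ≡ 25^2 = 625 ≡ 234 (mod 391)
5^8 ≡ 234^2 = 54756 ≡ 16 (mod 391)
5^16 ≡ 16^2 = 256 ≡ 256 (mod 391)
5^32 ≡ 256^2 = 65536 ≡ 239 (mod 391)
5^64 ≡ 239^2 = 57121 ≡ 35 (mod 391)
5^128 ≡ 35^2 = 1225 ≡ 52 (mod 391)
5^256 ≡ 52^2 = 2704 ≡ 358 (mod 391)
390 = 256 + 128 + 4 + 2 in binary powers of 2.
So 5^390 ≡ 358 · 52 · 234 · 25 ≡ 325 (mod 391).
Since 325 ≠ 1, base 5 is a Fermat witness: 391 is composite.

325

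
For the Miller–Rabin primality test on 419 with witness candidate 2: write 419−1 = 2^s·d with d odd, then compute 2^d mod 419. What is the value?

419 − 1 = 418 = 2^1 · 209, so d = 209.
2^1 ≡ 2 (mod 419)
2^2 ≡ 2^2 = 4 ≡ 4 (mod 419)
2^4 ≡ 4^2 = 16 ≡ 16 (mod 419)
2^8 ≡ 16^2 = 256 ≡ 256 (mod 419)
2^16 ≡ 256^2 = 65536 ≡ 172 (mod 419)
2^32 ≡ 172^2 = 29584 ≡ 254 (mod 419)
2^64 ≡ 254^2 = 64516 ≡ 409 (mod 419)
2^128 ≡ 409^2 = 167281 ≡ 100 (mod 419)
209 = 128 + 64 + 16 + 1 in binary powers of 2.
So 2^209 ≡ 100 · 409 · 172 · 2 ≡ 418 (mod 419).
Since 2^d ≡ 418 (mod 419), base 2 does not prove 419 composite.

418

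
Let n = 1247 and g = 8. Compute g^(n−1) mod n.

8^1 ≡ 8 (mod 1247)
8^2 ≡ 8^2 = 64 ≡ 64 (mod 1247)
8^4 ≡ 64^2 = 4096 ≡ 355 (mod 1247)
8^8 ≡ 355^2 = 126025 ≡ 78 (mod 1247)
8^16 ≡ 78^2 = 6084 ≡ 1096 (mod 1247)
8^32 ≡ 1096^2 = 1201216 ≡ 355 (mod 1247)
8^64 ≡ 355^2 = 126025 ≡ 78 (mod 1247)
8^128 ≡ 78^2 = 6084 ≡ 1096 (mod 1247)
8^256 ≡ 1096^2 = 1201216 ≡ 355 (mod 1247)
8^512 ≡ 355^2 = 126025 ≡ 78 (mod 1247)
8^1024 ≡ 78^2 = 6084 ≡ 1096 (mod 1247)
1246 = 1024 + 128 + 64 + 16 + 8 + 4 + 2 in binary powers of 2.
So 8^1246 ≡ 1096 · 1096 · 78 · 1096 · 78 · 355 · 64 ≡ 173 (mod 1247).
Since 173 ≠ 1, base 8 is a Fermat witness: 1247 is composite.

173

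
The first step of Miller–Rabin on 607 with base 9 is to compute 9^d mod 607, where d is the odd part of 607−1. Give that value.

1

607 − 1 = 606 = 2^1 · 303, so d = 303.
9^1 ≡ 9 (mod 607)
9^2 ≡ 9^2 = 81 ≡ 81 (mod 607)
9^4 ≡ 81^2 = 6561 ≡ 491 (mod 607)
9^8 ≡ 491^2 = 241081 ≡ 102 (mod 607)
9^16 ≡ 102^2 = 10404 ≡ 85 (mod 607)
9^32 ≡ 85^2 = 7225 ≡ 548 (mod 607)
9^64 ≡ 548^2 = 300304 ≡ 446 (mod 607)
9^128 ≡ 446^2 = 198916 ≡ 427 (mod 607)
9^256 ≡ 427^2 = 182329 ≡ 229 (mod 607)
303 = 256 + 32 + 8 + 4 + 2 + 1 in binary powers of 2.
So 9^303 ≡ 229 · 548 · 102 · 491 · 81 · 9 ≡ 1 (mod 607).
Since 9^d ≡ 1 (mod 607), base 9 does not prove 607 composite.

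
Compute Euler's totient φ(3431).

3312

Factor: 3431 = 47 · 73.
φ(3431) = (47−1) · (73−1) = 46 · 72 = 3312.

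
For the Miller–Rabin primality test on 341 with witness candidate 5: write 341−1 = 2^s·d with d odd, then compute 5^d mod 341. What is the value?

341 − 1 = 340 = 2^2 · 85, so d = 85.
5^1 ≡ 5 (mod 341)
5^2 ≡ 5^2 = 25 ≡ 25 (mod 341)
5^4 ≡ 25^2 = 625 ≡ 284 (mod 341)
5^8 ≡ 284^2 = 80656 ≡ 180 (mod 341)
5^16 ≡ 180^2 = 32400 ≡ 5 (mod 341)
5^32 ≡ 5^2 = 25 ≡ 25 (mod 341)
5^64 ≡ 25^2 = 625 ≡ 284 (mod 341)
85 = 64 + 16 + 4 + 1 in binary powers of 2.
So 5^85 ≡ 284 · 5 · 284 · 5 ≡ 67 (mod 341).
Squaring chain: 67 → 56; never reaches −1, so base 5 is a Miller–Rabin witness that 341 is composite.

67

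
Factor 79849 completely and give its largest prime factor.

61

79849 = 7 · 11407
11407 = 11 · 1037
1037 = 17 · 61
61 is prime.
So 79849 = 7 · 11 · 17 · 61; the largest prime factor is 61.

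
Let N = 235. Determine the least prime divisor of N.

235 is odd.
Digit sum 10, not divisible by 3.
Ends in 5: divisible by 5.

5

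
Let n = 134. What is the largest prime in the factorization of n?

67

134 = 2 · 67
67 is prime.
So 134 = 2 · 67; the largest prime factor is 67.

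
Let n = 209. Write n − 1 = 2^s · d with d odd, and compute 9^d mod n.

25

209 − 1 = 208 = 2^4 · 13, so d = 13.
9^1 ≡ 9 (mod 209)
9^2 ≡ 9^2 = 81 ≡ 81 (mod 209)
9^4 ≡ 81^2 = 6561 ≡ 82 (mod 209)
9^8 ≡ 82^2 = 6724 ≡ 36 (mod 209)
13 = 8 + 4 + 1 in binary powers of 2.
So 9^13 ≡ 36 · 82 · 9 ≡ 25 (mod 209).
Squaring chain: 25 → 207 → 4 → 16; never reaches −1, so base 9 is a Miller–Rabin witness that 209 is composite.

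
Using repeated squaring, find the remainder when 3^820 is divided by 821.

3^1 ≡ 3 (mod 821)
3^2 ≡ 3^2 = 9 ≡ 9 (mod 821)
3^4 ≡ 9^2 = 81 ≡ 81 (mod 821)
3^8 ≡ 81^2 = 6561 ≡ 814 (mod 821)
3^16 ≡ 814^2 = 662596 ≡ 49 (mod 821)
3^32 ≡ 49^2 = 2401 ≡ 759 (mod 821)
3^64 ≡ 759^2 = 576081 ≡ 560 (mod 821)
3^128 ≡ 560^2 = 313600 ≡ 799 (mod 821)
3^256 ≡ 799^2 = 638401 ≡ 484 (mod 821)
3^512 ≡ 484^2 = 234256 ≡ 271 (mod 821)
820 = 512 + 256 + 32 + 16 + 4 in binary powers of 2.
So 3^820 ≡ 271 · 484 · 759 · 49 · 81 ≡ 1 (mod 821).
Since the result is 1, base 3 gives no evidence that 821 is composite.

1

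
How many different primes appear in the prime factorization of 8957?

8957 = 13^2 · 53
8957 = 13^2 · 53, which has 2 distinct prime factors.

2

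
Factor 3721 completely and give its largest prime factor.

3721 = 61 · 61
61 = 61 · 1
So 3721 = 61^2; the largest prime factor is 61.

61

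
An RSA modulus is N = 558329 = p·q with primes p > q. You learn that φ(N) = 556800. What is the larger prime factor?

φ(n) = (p−1)(q−1) = n − (p+q) + 1, so p + q = 558329 − 556800 + 1 = 1530.
p and q are the roots of t² − 1530t + 558329 = 0.
Discriminant: 1530² − 4·558329 = 2340900 − 2233316 = 107584; √107584 = 328.
q = (1530 − 328)/2 = 601, p = (1530 + 328)/2 = 929.
Check: 601 · 929 = 558329.

929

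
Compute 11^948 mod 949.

885

11^1 ≡ 11 (mod 949)
11^2 ≡ 11^2 = 121 ≡ 121 (mod 949)
11^4 ≡ 121^2 = 14641 ≡ 406 (mod 949)
11^8 ≡ 406^2 = 164836 ≡ 659 (mod 949)
11^16 ≡ 659^2 = 434281 ≡ 588 (mod 949)
11^32 ≡ 588^2 = 345744 ≡ 308 (mod 949)
11^64 ≡ 308^2 = 94864 ≡ 913 (mod 949)
11^128 ≡ 913^2 = 833569 ≡ 347 (mod 949)
11^256 ≡ 347^2 = 120409 ≡ 835 (mod 949)
11^512 ≡ 835^2 = 697225 ≡ 659 (mod 949)
948 = 512 + 256 + 128 + 32 + 16 + 4 in binary powers of 2.
So 11^948 ≡ 659 · 835 · 347 · 308 · 588 · 406 ≡ 885 (mod 949).
Since 885 ≠ 1, base 11 is a Fermat witness: 949 is composite.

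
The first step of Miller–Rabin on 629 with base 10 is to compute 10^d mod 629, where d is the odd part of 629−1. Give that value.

232

629 − 1 = 628 = 2^2 · 157, so d = 157.
10^1 ≡ 10 (mod 629)
10^2 ≡ 10^2 = 100 ≡ 100 (mod 629)
10^4 ≡ 100^2 = 10000 ≡ 565 (mod 629)
10^8 ≡ 565^2 = 319225 ≡ 322 (mod 629)
10^16 ≡ 322^2 = 103684 ≡ 528 (mod 629)
10^32 ≡ 528^2 = 278784 ≡ 137 (mod 629)
10^64 ≡ 137^2 = 18769 ≡ 528 (mod 629)
10^128 ≡ 528^2 = 278784 ≡ 137 (mod 629)
157 = 128 + 16 + 8 + 4 + 1 in binary powers of 2.
So 10^157 ≡ 137 · 528 · 322 · 565 · 10 ≡ 232 (mod 629).
Squaring chain: 232 → 359; never reaches −1, so base 10 is a Miller–Rabin witness that 629 is composite.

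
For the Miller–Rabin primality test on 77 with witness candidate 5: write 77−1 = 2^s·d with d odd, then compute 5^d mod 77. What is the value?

77 − 1 = 76 = 2^2 · 19, so d = 19.
5^1 ≡ 5 (mod 77)
5^2 ≡ 5^2 = 25 ≡ 25 (mod 77)
5^4 ≡ 25^2 = 625 ≡ 9 (mod 77)
5^8 ≡ 9^2 = 81 ≡ 4 (mod 77)
5^16 ≡ 4^2 = 16 ≡ 16 (mod 77)
19 = 16 + 2 + 1 in binary powers of 2.
So 5^19 ≡ 16 · 25 · 5 ≡ 75 (mod 77).
Squaring chain: 75 → 4; never reaches −1, so base 5 is a Miller–Rabin witness that 77 is composite.

75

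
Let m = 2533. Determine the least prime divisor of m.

17

2533 is odd.
Digit sum 13, not divisible by 3.
Ends in 3: not divisible by 5.
7: 2533 = 7·361 + 6
11: 2533 = 11·230 + 3
13: 2533 = 13·194 + 11
17: 2533 = 17·149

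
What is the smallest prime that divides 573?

3

573 is odd.
Digit sum 15, divisible by 3.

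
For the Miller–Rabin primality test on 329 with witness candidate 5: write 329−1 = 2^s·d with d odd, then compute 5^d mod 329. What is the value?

329 − 1 = 328 = 2^3 · 41, so d = 41.
5^1 ≡ 5 (mod 329)
5^2 ≡ 5^2 = 25 ≡ 25 (mod 329)
5^4 ≡ 25^2 = 625 ≡ 296 (mod 329)
5^8 ≡ 296^2 = 87616 ≡ 102 (mod 329)
5^16 ≡ 102^2 = 10404 ≡ 205 (mod 329)
5^32 ≡ 205^2 = 42025 ≡ 242 (mod 329)
41 = 32 + 8 + 1 in binary powers of 2.
So 5^41 ≡ 242 · 102 · 5 ≡ 45 (mod 329).
Squaring chain: 45 → 51 → 298; never reaches −1, so base 5 is a Miller–Rabin witness that 329 is composite.

45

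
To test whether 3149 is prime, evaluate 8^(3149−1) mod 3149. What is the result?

8^1 ≡ 8 (mod 3149)
8^2 ≡ 8^2 = 64 ≡ 64 (mod 3149)
8^4 ≡ 64^2 = 4096 ≡ 947 (mod 3149)
8^8 ≡ 947^2 = 896809 ≡ 2493 (mod 3149)
8^16 ≡ 2493^2 = 6215049 ≡ 2072 (mod 3149)
8^32 ≡ 2072^2 = 4293184 ≡ 1097 (mod 3149)
8^64 ≡ 1097^2 = 1203409 ≡ 491 (mod 3149)
8^128 ≡ 491^2 = 241081 ≡ 1757 (mod 3149)
8^256 ≡ 1757^2 = 3087049 ≡ 1029 (mod 3149)
8^512 ≡ 1029^2 = 1058841 ≡ 777 (mod 3149)
8^1024 ≡ 777^2 = 603729 ≡ 2270 (mod 3149)
8^2048 ≡ 2270^2 = 5152900 ≡ 1136 (mod 3149)
3148 = 2048 + 1024 + 64 + 8 + 4 in binary powers of 2.
So 8^3148 ≡ 1136 · 2270 · 491 · 2493 · 947 ≡ 1203 (mod 3149).
Since 1203 ≠ 1, base 8 is a Fermat witness: 3149 is composite.

1203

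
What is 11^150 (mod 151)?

1

11^1 ≡ 11 (mod 151)
11^2 ≡ 11^2 = 121 ≡ 121 (mod 151)
11^4 ≡ 121^2 = 14641 ≡ 145 (mod 151)
11^8 ≡ 145^2 = 21025 ≡ 36 (mod 151)
11^16 ≡ 36^2 = 1296 ≡ 88 (mod 151)
11^32 ≡ 88^2 = 7744 ≡ 43 (mod 151)
11^64 ≡ 43^2 = 1849 ≡ 37 (mod 151)
11^128 ≡ 37^2 = 1369 ≡ 10 (mod 151)
150 = 128 + 16 + 4 + 2 in binary powers of 2.
So 11^150 ≡ 10 · 88 · 145 · 121 ≡ 1 (mod 151).
Since the result is 1, base 11 gives no evidence that 151 is composite.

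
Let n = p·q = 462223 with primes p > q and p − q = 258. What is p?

821

Since p = q + 258, we have 462223 = q(q + 258), so q² + 258q − 462223 = 0.
Discriminant: 258² + 4·462223 = 66564 + 1848892 = 1915456; √1915456 = 1384.
q = (−258 + 1384)/2 = 563, and p = q + 258 = 821.
Check: 563 · 821 = 462223.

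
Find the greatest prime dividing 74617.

83

74617 = 29 · 2573
2573 = 31 · 83
83 is prime.
So 74617 = 29 · 31 · 83; the largest prime factor is 83.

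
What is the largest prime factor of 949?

949 = 13 · 73
73 is prime.
So 949 = 13 · 73; the largest prime factor is 73.

73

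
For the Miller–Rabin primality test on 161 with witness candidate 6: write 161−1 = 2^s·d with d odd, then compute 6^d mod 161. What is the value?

48

161 − 1 = 160 = 2^5 · 5, so d = 5.
6^1 ≡ 6 (mod 161)
6^2 ≡ 6^2 = 36 ≡ 36 (mod 161)
6^4 ≡ 36^2 = 1296 ≡ 8 (mod 161)
5 = 4 + 1 in binary powers of 2.
So 6^5 ≡ 8 · 6 ≡ 48 (mod 161).
Squaring chain: 48 → 50 → 85 → 141 → 78; never reaches −1, so base 6 is a Miller–Rabin witness that 161 is composite.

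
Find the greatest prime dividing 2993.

2993 = 41 · 73
73 is prime.
So 2993 = 41 · 73; the largest prime factor is 73.

73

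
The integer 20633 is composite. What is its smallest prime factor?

47

20633 is odd.
Digit sum 14, not divisible by 3.
Ends in 3: not divisible by 5.
7: 20633 = 7·2947 + 4
11: 20633 = 11·1875 + 8
13: 20633 = 13·1587 + 2
17: 20633 = 17·1213 + 12
19: 20633 = 19·1085 + 18
23: 20633 = 23·897 + 2
29: 20633 = 29·711 + 14
31: 20633 = 31·665 + 18
37: 20633 = 37·557 + 24
41: 20633 = 41·503 + 10
43: 20633 = 43·479 + 36
47: 20633 = 47·439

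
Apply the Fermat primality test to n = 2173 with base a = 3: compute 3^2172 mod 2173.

3^1 ≡ 3 (mod 2173)
3^2 ≡ 3^2 = 9 ≡ 9 (mod 2173)
3^4 ≡ 9^2 = 81 ≡ 81 (mod 2173)
3^8 ≡ 81^2 = 6561 ≡ 42 (mod 2173)
3^16 ≡ 42^2 = 1764 ≡ 1764 (mod 2173)
3^32 ≡ 1764^2 = 3111696 ≡ 2133 (mod 2173)
3^64 ≡ 2133^2 = 4549689 ≡ 1600 (mod 2173)
3^128 ≡ 1600^2 = 2560000 ≡ 206 (mod 2173)
3^256 ≡ 206^2 = 42436 ≡ 1149 (mod 2173)
3^512 ≡ 1149^2 = 1320201 ≡ 1190 (mod 2173)
3^1024 ≡ 1190^2 = 1416100 ≡ 1477 (mod 2173)
3^2048 ≡ 1477^2 = 2181529 ≡ 2010 (mod 2173)
2172 = 2048 + 64 + 32 + 16 + 8 + 4 in binary powers of 2.
So 3^2172 ≡ 2010 · 1600 · 2133 · 1764 · 42 · 81 ≡ 122 (mod 2173).
Since 122 ≠ 1, base 3 is a Fermat witness: 2173 is composite.

122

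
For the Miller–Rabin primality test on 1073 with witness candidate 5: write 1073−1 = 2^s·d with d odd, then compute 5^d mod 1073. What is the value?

912

1073 − 1 = 1072 = 2^4 · 67, so d = 67.
5^1 ≡ 5 (mod 1073)
5^2 ≡ 5^2 = 25 ≡ 25 (mod 1073)
5^4 ≡ 25^2 = 625 ≡ 625 (mod 1073)
5^8 ≡ 625^2 = 390625 ≡ 53 (mod 1073)
5^16 ≡ 53^2 = 2809 ≡ 663 (mod 1073)
5^32 ≡ 663^2 = 439569 ≡ 712 (mod 1073)
5^64 ≡ 712^2 = 506944 ≡ 488 (mod 1073)
67 = 64 + 2 + 1 in binary powers of 2.
So 5^67 ≡ 488 · 25 · 5 ≡ 912 (mod 1073).
Squaring chain: 912 → 169 → 663 → 712; never reaches −1, so base 5 is a Miller–Rabin witness that 1073 is composite.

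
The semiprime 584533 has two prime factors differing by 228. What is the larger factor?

887

Since p = q + 228, we have 584533 = q(q + 228), so q² + 228q − 584533 = 0.
Discriminant: 228² + 4·584533 = 51984 + 2338132 = 2390116; √2390116 = 1546.
q = (−228 + 1546)/2 = 659, and p = q + 228 = 887.
Check: 659 · 887 = 584533.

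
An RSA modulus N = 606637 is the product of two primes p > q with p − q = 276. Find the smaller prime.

Since p = q + 276, we have 606637 = q(q + 276), so q² + 276q − 606637 = 0.
Discriminant: 276² + 4·606637 = 76176 + 2426548 = 2502724; √2502724 = 1582.
q = (−276 + 1582)/2 = 653, and p = q + 276 = 929.
Check: 653 · 929 = 606637.

653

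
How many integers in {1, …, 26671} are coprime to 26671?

26344

Factor: 26671 = 149 · 179.
φ(26671) = (149−1) · (179−1) = 148 · 178 = 26344.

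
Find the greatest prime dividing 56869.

56869 = 29 · 1961
1961 = 37 · 53
53 is prime.
So 56869 = 29 · 37 · 53; the largest prime factor is 53.

53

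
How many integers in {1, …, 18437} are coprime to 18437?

Factor: 18437 = 103 · 179.
φ(18437) = (103−1) · (179−1) = 102 · 178 = 18156.

18156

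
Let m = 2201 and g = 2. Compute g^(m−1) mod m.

2^1 ≡ 2 (mod 2201)
2^2 ≡ 2^2 = 4 ≡ 4 (mod 2201)
2^4 ≡ 4^2 = 16 ≡ 16 (mod 2201)
2^8 ≡ 16^2 = 256 ≡ 256 (mod 2201)
2^16 ≡ 256^2 = 65536 ≡ 1707 (mod 2201)
2^32 ≡ 1707^2 = 2913849 ≡ 1926 (mod 2201)
2^64 ≡ 1926^2 = 3709476 ≡ 791 (mod 2201)
2^128 ≡ 791^2 = 625681 ≡ 597 (mod 2201)
2^256 ≡ 597^2 = 356409 ≡ 2048 (mod 2201)
2^512 ≡ 2048^2 = 4194304 ≡ 1399 (mod 2201)
2^1024 ≡ 1399^2 = 1957201 ≡ 512 (mod 2201)
2^2048 ≡ 512^2 = 262144 ≡ 225 (mod 2201)
2200 = 2048 + 128 + 16 + 8 in binary powers of 2.
So 2^2200 ≡ 225 · 597 · 1707 · 256 ≡ 1582 (mod 2201).
Since 1582 ≠ 1, base 2 is a Fermat witness: 2201 is composite.

1582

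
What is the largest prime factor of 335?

67

335 = 5 · 67
67 is prime.
So 335 = 5 · 67; the largest prime factor is 67.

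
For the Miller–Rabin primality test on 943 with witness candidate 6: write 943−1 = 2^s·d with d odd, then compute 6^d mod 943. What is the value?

943 − 1 = 942 = 2^1 · 471, so d = 471.
6^1 ≡ 6 (mod 943)
6^2 ≡ 6^2 = 36 ≡ 36 (mod 943)
6^4 ≡ 36^2 = 1296 ≡ 353 (mod 943)
6^8 ≡ 353^2 = 124609 ≡ 133 (mod 943)
6^16 ≡ 133^2 = 17689 ≡ 715 (mod 943)
6^32 ≡ 715^2 = 511225 ≡ 119 (mod 943)
6^64 ≡ 119^2 = 14161 ≡ 16 (mod 943)
6^128 ≡ 16^2 = 256 ≡ 256 (mod 943)
6^256 ≡ 256^2 = 65536 ≡ 469 (mod 943)
471 = 256 + 128 + 64 + 16 + 4 + 2 + 1 in binary powers of 2.
So 6^471 ≡ 469 · 256 · 16 · 715 · 353 · 36 · 6 ≡ 177 (mod 943).
Squaring chain: 177; never reaches −1, so base 6 is a Miller–Rabin witness that 943 is composite.

177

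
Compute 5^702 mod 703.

5^1 ≡ 5 (mod 703)
5^2 ≡ 5^2 = 25 ≡ 25 (mod 703)
5^4 ≡ 25^2 = 625 ≡ 625 (mod 703)
5^8 ≡ 625^2 = 390625 ≡ 460 (mod 703)
5^16 ≡ 460^2 = 211600 ≡ 700 (mod 703)
5^32 ≡ 700^2 = 490000 ≡ 9 (mod 703)
5^64 ≡ 9^2 = 81 ≡ 81 (mod 703)
5^128 ≡ 81^2 = 6561 ≡ 234 (mod 703)
5^256 ≡ 234^2 = 54756 ≡ 625 (mod 703)
5^512 ≡ 625^2 = 390625 ≡ 460 (mod 703)
702 = 512 + 128 + 32 + 16 + 8 + 4 + 2 in binary powers of 2.
So 5^702 ≡ 460 · 234 · 9 · 700 · 460 · 625 · 25 ≡ 628 (mod 703).
Since 628 ≠ 1, base 5 is a Fermat witness: 703 is composite.

628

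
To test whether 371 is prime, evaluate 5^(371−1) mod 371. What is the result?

149

5^1 ≡ 5 (mod 371)
5^2 ≡ 5^2 = 25 ≡ 25 (mod 371)
5^4 ≡ 25^2 = 625 ≡ 254 (mod 371)
5^8 ≡ 254^2 = 64516 ≡ 333 (mod 371)
5^16 ≡ 333^2 = 110889 ≡ 331 (mod 371)
5^32 ≡ 331^2 = 109561 ≡ 116 (mod 371)
5^64 ≡ 116^2 = 13456 ≡ 100 (mod 371)
5^128 ≡ 100^2 = 10000 ≡ 354 (mod 371)
5^256 ≡ 354^2 = 125316 ≡ 289 (mod 371)
370 = 256 + 64 + 32 + 16 + 2 in binary powers of 2.
So 5^370 ≡ 289 · 100 · 116 · 331 · 25 ≡ 149 (mod 371).
Since 149 ≠ 1, base 5 is a Fermat witness: 371 is composite.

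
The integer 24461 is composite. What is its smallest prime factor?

61

24461 is odd.
Digit sum 17, not divisible by 3.
Ends in 1: not divisible by 5.
7: 24461 = 7·3494 + 3
11: 24461 = 11·2223 + 8
13: 24461 = 13·1881 + 8
17: 24461 = 17·1438 + 15
19: 24461 = 19·1287 + 8
23: 24461 = 23·1063 + 12
29: 24461 = 29·843 + 14
31: 24461 = 31·789 + 2
37: 24461 = 37·661 + 4
41: 24461 = 41·596 + 25
43: 24461 = 43·568 + 37
47: 24461 = 47·520 + 21
53: 24461 = 53·461 + 28
59: 24461 = 59·414 + 35
61: 24461 = 61·401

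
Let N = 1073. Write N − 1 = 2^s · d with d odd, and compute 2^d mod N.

1073 − 1 = 1072 = 2^4 · 67, so d = 67.
2^1 ≡ 2 (mod 1073)
2^2 ≡ 2^2 = 4 ≡ 4 (mod 1073)
2^4 ≡ 4^2 = 16 ≡ 16 (mod 1073)
2^8 ≡ 16^2 = 256 ≡ 256 (mod 1073)
2^16 ≡ 256^2 = 65536 ≡ 83 (mod 1073)
2^32 ≡ 83^2 = 6889 ≡ 451 (mod 1073)
2^64 ≡ 451^2 = 203401 ≡ 604 (mod 1073)
67 = 64 + 2 + 1 in binary powers of 2.
So 2^67 ≡ 604 · 4 · 2 ≡ 540 (mod 1073).
Squaring chain: 540 → 817 → 83 → 451; never reaches −1, so base 2 is a Miller–Rabin witness that 1073 is composite.

540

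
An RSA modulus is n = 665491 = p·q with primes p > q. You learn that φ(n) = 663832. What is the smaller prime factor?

φ(n) = (p−1)(q−1) = n − (p+q) + 1, so p + q = 665491 − 663832 + 1 = 1660.
p and q are the roots of t² − 1660t + 665491 = 0.
Discriminant: 1660² − 4·665491 = 2755600 − 2661964 = 93636; √93636 = 306.
q = (1660 − 306)/2 = 677, p = (1660 + 306)/2 = 983.
Check: 677 · 983 = 665491.

677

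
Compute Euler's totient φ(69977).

63504

Factor: 69977 = 19 · 29 · 127.
φ(69977) = (19−1) · (29−1) · (127−1) = 18 · 28 · 126 = 63504.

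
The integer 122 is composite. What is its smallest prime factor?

2

122 is even: 2 divides it.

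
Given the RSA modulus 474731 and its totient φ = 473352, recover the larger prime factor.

727

φ(n) = (p−1)(q−1) = n − (p+q) + 1, so p + q = 474731 − 473352 + 1 = 1380.
p and q are the roots of t² − 1380t + 474731 = 0.
Discriminant: 1380² − 4·474731 = 1904400 − 1898924 = 5476; √5476 = 74.
q = (1380 − 74)/2 = 653, p = (1380 + 74)/2 = 727.
Check: 653 · 727 = 474731.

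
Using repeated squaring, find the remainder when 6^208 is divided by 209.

6^1 ≡ 6 (mod 209)
6^2 ≡ 6^2 = 36 ≡ 36 (mod 209)
6^4 ≡ 36^2 = 1296 ≡ 42 (mod 209)
6^8 ≡ 42^2 = 1764 ≡ 92 (mod 209)
6^16 ≡ 92^2 = 8464 ≡ 104 (mod 209)
6^32 ≡ 104^2 = 10816 ≡ 157 (mod 209)
6^64 ≡ 157^2 = 24649 ≡ 196 (mod 209)
6^128 ≡ 196^2 = 38416 ≡ 169 (mod 209)
208 = 128 + 64 + 16 in binary powers of 2.
So 6^208 ≡ 169 · 196 · 104 ≡ 158 (mod 209).
Since 158 ≠ 1, base 6 is a Fermat witness: 209 is composite.

158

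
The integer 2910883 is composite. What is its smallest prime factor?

59

2910883 is odd.
Digit sum 31, not divisible by 3.
Ends in 3: not divisible by 5.
7: 2910883 = 7·415840 + 3
11: 2910883 = 11·264625 + 8
13: 2910883 = 13·223914 + 1
17: 2910883 = 17·171228 + 7
19: 2910883 = 19·153204 + 7
23: 2910883 = 23·126560 + 3
29: 2910883 = 29·100375 + 8
31: 2910883 = 31·93899 + 14
37: 2910883 = 37·78672 + 19
41: 2910883 = 41·70997 + 6
43: 2910883 = 43·67694 + 41
47: 2910883 = 47·61933 + 32
53: 2910883 = 53·54922 + 17
59: 2910883 = 59·49337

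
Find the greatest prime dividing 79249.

97

79249 = 19 · 4171
4171 = 43 · 97
97 is prime.
So 79249 = 19 · 43 · 97; the largest prime factor is 97.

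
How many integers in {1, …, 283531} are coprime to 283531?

269568

Factor: 283531 = 37 · 79 · 97.
φ(283531) = (37−1) · (79−1) · (97−1) = 36 · 78 · 96 = 269568.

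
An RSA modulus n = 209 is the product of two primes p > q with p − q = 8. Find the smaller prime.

11

Since p = q + 8, we have 209 = q(q + 8), so q² + 8q − 209 = 0.
Discriminant: 8² + 4·209 = 64 + 836 = 900; √900 = 30.
q = (−8 + 30)/2 = 11, and p = q + 8 = 19.
Check: 11 · 19 = 209.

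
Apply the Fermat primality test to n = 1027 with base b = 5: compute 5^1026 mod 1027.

1000

5^1 ≡ 5 (mod 1027)
5^2 ≡ 5^2 = 25 ≡ 25 (mod 1027)
5^4 ≡ 25^2 = 625 ≡ 625 (mod 1027)
5^8 ≡ 625^2 = 390625 ≡ 365 (mod 1027)
5^16 ≡ 365^2 = 133225 ≡ 742 (mod 1027)
5^32 ≡ 742^2 = 550564 ≡ 92 (mod 1027)
5^64 ≡ 92^2 = 8464 ≡ 248 (mod 1027)
5^128 ≡ 248^2 = 61504 ≡ 911 (mod 1027)
5^256 ≡ 911^2 = 829921 ≡ 105 (mod 1027)
5^512 ≡ 105^2 = 11025 ≡ 755 (mod 1027)
5^1024 ≡ 755^2 = 570025 ≡ 40 (mod 1027)
1026 = 1024 + 2 in binary powers of 2.
So 5^1026 ≡ 40 · 25 ≡ 1000 (mod 1027).
Since 1000 ≠ 1, base 5 is a Fermat witness: 1027 is composite.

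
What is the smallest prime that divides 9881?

9881 is odd.
Digit sum 26, not divisible by 3.
Ends in 1: not divisible by 5.
7: 9881 = 7·1411 + 4
11: 9881 = 11·898 + 3
13: 9881 = 13·760 + 1
17: 9881 = 17·581 + 4
19: 9881 = 19·520 + 1
23: 9881 = 23·429 + 14
29: 9881 = 29·340 + 21
31: 9881 = 31·318 + 23
37: 9881 = 37·267 + 2
41: 9881 = 41·241

41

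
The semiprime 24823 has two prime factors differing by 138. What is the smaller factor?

103

Since p = q + 138, we have 24823 = q(q + 138), so q² + 138q − 24823 = 0.
Discriminant: 138² + 4·24823 = 19044 + 99292 = 118336; √118336 = 344.
q = (−138 + 344)/2 = 103, and p = q + 138 = 241.
Check: 103 · 241 = 24823.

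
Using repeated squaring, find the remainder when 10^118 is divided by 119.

10^1 ≡ 10 (mod 119)
10^2 ≡ 10^2 = 100 ≡ 100 (mod 119)
10^4 ≡ 100^2 = 10000 ≡ 4 (mod 119)
10^8 ≡ 4^2 = 16 ≡ 16 (mod 119)
10^16 ≡ 16^2 = 256 ≡ 18 (mod 119)
10^32 ≡ 18^2 = 324 ≡ 86 (mod 119)
10^64 ≡ 86^2 = 7396 ≡ 18 (mod 119)
118 = 64 + 32 + 16 + 4 + 2 in binary powers of 2.
So 10^118 ≡ 18 · 86 · 18 · 4 · 100 ≡ 60 (mod 119).
Since 60 ≠ 1, base 10 is a Fermat witness: 119 is composite.

60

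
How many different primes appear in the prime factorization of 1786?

1786 = 2 · 893
893 = 19 · 47
1786 = 2 · 19 · 47, which has 3 distinct prime factors.

3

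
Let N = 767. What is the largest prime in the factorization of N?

767 = 13 · 59
59 is prime.
So 767 = 13 · 59; the largest prime factor is 59.

59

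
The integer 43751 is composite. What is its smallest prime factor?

67

43751 is odd.
Digit sum 20, not divisible by 3.
Ends in 1: not divisible by 5.
7: 43751 = 7·6250 + 1
11: 43751 = 11·3977 + 4
13: 43751 = 13·3365 + 6
17: 43751 = 17·2573 + 10
19: 43751 = 19·2302 + 13
23: 43751 = 23·1902 + 5
29: 43751 = 29·1508 + 19
31: 43751 = 31·1411 + 10
37: 43751 = 37·1182 + 17
41: 43751 = 41·1067 + 4
43: 43751 = 43·1017 + 20
47: 43751 = 47·930 + 41
53: 43751 = 53·825 + 26
59: 43751 = 59·741 + 32
61: 43751 = 61·717 + 14
67: 43751 = 67·653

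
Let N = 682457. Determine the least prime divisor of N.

29

682457 is odd.
Digit sum 32, not divisible by 3.
Ends in 7: not divisible by 5.
7: 682457 = 7·97493 + 6
11: 682457 = 11·62041 + 6
13: 682457 = 13·52496 + 9
17: 682457 = 17·40144 + 9
19: 682457 = 19·35918 + 15
23: 682457 = 23·29672 + 1
29: 682457 = 29·23533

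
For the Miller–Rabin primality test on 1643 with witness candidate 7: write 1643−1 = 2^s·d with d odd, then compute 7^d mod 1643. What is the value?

640

1643 − 1 = 1642 = 2^1 · 821, so d = 821.
7^1 ≡ 7 (mod 1643)
7^2 ≡ 7^2 = 49 ≡ 49 (mod 1643)
7^4 ≡ 49^2 = 2401 ≡ 758 (mod 1643)
7^8 ≡ 758^2 = 574564 ≡ 1157 (mod 1643)
7^16 ≡ 1157^2 = 1338649 ≡ 1247 (mod 1643)
7^32 ≡ 1247^2 = 1555009 ≡ 731 (mod 1643)
7^64 ≡ 731^2 = 534361 ≡ 386 (mod 1643)
7^128 ≡ 386^2 = 148996 ≡ 1126 (mod 1643)
7^256 ≡ 1126^2 = 1267876 ≡ 1123 (mod 1643)
7^512 ≡ 1123^2 = 1261129 ≡ 948 (mod 1643)
821 = 512 + 256 + 32 + 16 + 4 + 1 in binary powers of 2.
So 7^821 ≡ 948 · 1123 · 731 · 1247 · 758 · 7 ≡ 640 (mod 1643).
Squaring chain: 640; never reaches −1, so base 7 is a Miller–Rabin witness that 1643 is composite.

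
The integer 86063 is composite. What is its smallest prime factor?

89

86063 is odd.
Digit sum 23, not divisible by 3.
Ends in 3: not divisible by 5.
7: 86063 = 7·12294 + 5
11: 86063 = 11·7823 + 10
13: 86063 = 13·6620 + 3
17: 86063 = 17·5062 + 9
19: 86063 = 19·4529 + 12
23: 86063 = 23·3741 + 20
29: 86063 = 29·2967 + 20
31: 86063 = 31·2776 + 7
37: 86063 = 37·2326 + 1
41: 86063 = 41·2099 + 4
43: 86063 = 43·2001 + 20
47: 86063 = 47·1831 + 6
53: 86063 = 53·1623 + 44
59: 86063 = 59·1458 + 41
61: 86063 = 61·1410 + 53
67: 86063 = 67·1284 + 35
71: 86063 = 71·1212 + 11
73: 86063 = 73·1178 + 69
79: 86063 = 79·1089 + 32
83: 86063 = 83·1036 + 75
89: 86063 = 89·967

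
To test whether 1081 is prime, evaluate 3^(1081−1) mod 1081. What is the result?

768

3^1 ≡ 3 (mod 1081)
3^2 ≡ 3^2 = 9 ≡ 9 (mod 1081)
3^4 ≡ 9^2 = 81 ≡ 81 (mod 1081)
3^8 ≡ 81^2 = 6561 ≡ 75 (mod 1081)
3^16 ≡ 75^2 = 5625 ≡ 220 (mod 1081)
3^32 ≡ 220^2 = 48400 ≡ 836 (mod 1081)
3^64 ≡ 836^2 = 698896 ≡ 570 (mod 1081)
3^128 ≡ 570^2 = 324900 ≡ 600 (mod 1081)
3^256 ≡ 600^2 = 360000 ≡ 27 (mod 1081)
3^512 ≡ 27^2 = 729 ≡ 729 (mod 1081)
3^1024 ≡ 729^2 = 531441 ≡ 670 (mod 1081)
1080 = 1024 + 32 + 16 + 8 in binary powers of 2.
So 3^1080 ≡ 670 · 836 · 220 · 75 ≡ 768 (mod 1081).
Since 768 ≠ 1, base 3 is a Fermat witness: 1081 is composite.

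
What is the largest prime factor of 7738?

73

7738 = 2 · 3869
3869 = 53 · 73
73 is prime.
So 7738 = 2 · 53 · 73; the largest prime factor is 73.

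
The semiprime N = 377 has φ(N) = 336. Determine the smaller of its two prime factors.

13

φ(n) = (p−1)(q−1) = n − (p+q) + 1, so p + q = 377 − 336 + 1 = 42.
p and q are the roots of t² − 42t + 377 = 0.
Discriminant: 42² − 4·377 = 1764 − 1508 = 256; √256 = 16.
q = (42 − 16)/2 = 13, p = (42 + 16)/2 = 29.
Check: 13 · 29 = 377.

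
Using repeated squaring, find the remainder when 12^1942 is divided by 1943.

927

12^1 ≡ 12 (mod 1943)
12^2 ≡ 12^2 = 144 ≡ 144 (mod 1943)
12^4 ≡ 144^2 = 20736 ≡ 1306 (mod 1943)
12^8 ≡ 1306^2 = 1705636 ≡ 1625 (mod 1943)
12^16 ≡ 1625^2 = 2640625 ≡ 88 (mod 1943)
12^32 ≡ 88^2 = 7744 ≡ 1915 (mod 1943)
12^64 ≡ 1915^2 = 3667225 ≡ 784 (mod 1943)
12^128 ≡ 784^2 = 614656 ≡ 668 (mod 1943)
12^256 ≡ 668^2 = 446224 ≡ 1277 (mod 1943)
12^512 ≡ 1277^2 = 1630729 ≡ 552 (mod 1943)
12^1024 ≡ 552^2 = 304704 ≡ 1596 (mod 1943)
1942 = 1024 + 512 + 256 + 128 + 16 + 4 + 2 in binary powers of 2.
So 12^1942 ≡ 1596 · 552 · 1277 · 668 · 88 · 1306 · 144 ≡ 927 (mod 1943).
Since 927 ≠ 1, base 12 is a Fermat witness: 1943 is composite.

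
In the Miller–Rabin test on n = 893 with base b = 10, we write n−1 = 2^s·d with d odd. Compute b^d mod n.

775

893 − 1 = 892 = 2^2 · 223, so d = 223.
10^1 ≡ 10 (mod 893)
10^2 ≡ 10^2 = 100 ≡ 100 (mod 893)
10^4 ≡ 100^2 = 10000 ≡ 177 (mod 893)
10^8 ≡ 177^2 = 31329 ≡ 74 (mod 893)
10^16 ≡ 74^2 = 5476 ≡ 118 (mod 893)
10^32 ≡ 118^2 = 13924 ≡ 529 (mod 893)
10^64 ≡ 529^2 = 279841 ≡ 332 (mod 893)
10^128 ≡ 332^2 = 110224 ≡ 385 (mod 893)
223 = 128 + 64 + 16 + 8 + 4 + 2 + 1 in binary powers of 2.
So 10^223 ≡ 385 · 332 · 118 · 74 · 177 · 100 · 10 ≡ 775 (mod 893).
Squaring chain: 775 → 529; never reaches −1, so base 10 is a Miller–Rabin witness that 893 is composite.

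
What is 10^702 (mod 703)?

10^1 ≡ 10 (mod 703)
10^2 ≡ 10^2 = 100 ≡ 100 (mod 703)
10^4 ≡ 100^2 = 10000 ≡ 158 (mod 703)
10^8 ≡ 158^2 = 24964 ≡ 359 (mod 703)
10^16 ≡ 359^2 = 128881 ≡ 232 (mod 703)
10^32 ≡ 232^2 = 53824 ≡ 396 (mod 703)
10^64 ≡ 396^2 = 156816 ≡ 47 (mod 703)
10^128 ≡ 47^2 = 2209 ≡ 100 (mod 703)
10^256 ≡ 100^2 = 10000 ≡ 158 (mod 703)
10^512 ≡ 158^2 = 24964 ≡ 359 (mod 703)
702 = 512 + 128 + 32 + 16 + 8 + 4 + 2 in binary powers of 2.
So 10^702 ≡ 359 · 100 · 396 · 232 · 359 · 158 · 100 ≡ 1 (mod 703).
Since the result is 1, base 10 gives no evidence that 703 is composite.

1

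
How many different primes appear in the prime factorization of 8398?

4

8398 = 2 · 4199
4199 = 13 · 323
323 = 17 · 19
8398 = 2 · 13 · 17 · 19, which has 4 distinct prime factors.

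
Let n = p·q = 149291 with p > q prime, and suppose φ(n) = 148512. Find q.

φ(n) = (p−1)(q−1) = n − (p+q) + 1, so p + q = 149291 − 148512 + 1 = 780.
p and q are the roots of t² − 780t + 149291 = 0.
Discriminant: 780² − 4·149291 = 608400 − 597164 = 11236; √11236 = 106.
q = (780 − 106)/2 = 337, p = (780 + 106)/2 = 443.
Check: 337 · 443 = 149291.

337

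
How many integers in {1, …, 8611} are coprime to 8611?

8424

Factor: 8611 = 79 · 109.
φ(8611) = (79−1) · (109−1) = 78 · 108 = 8424.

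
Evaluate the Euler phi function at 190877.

177408

Factor: 190877 = 23 · 43 · 193.
φ(190877) = (23−1) · (43−1) · (193−1) = 22 · 42 · 192 = 177408.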